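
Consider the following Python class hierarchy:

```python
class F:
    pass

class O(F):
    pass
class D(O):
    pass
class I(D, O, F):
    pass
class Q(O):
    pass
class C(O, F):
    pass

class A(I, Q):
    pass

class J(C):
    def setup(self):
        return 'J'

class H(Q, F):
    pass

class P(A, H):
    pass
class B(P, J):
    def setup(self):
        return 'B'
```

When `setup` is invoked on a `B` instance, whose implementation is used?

B

L[B] = B + merge(L[P], L[J], [P J])
  take P:  [P A I D H Q O F object] + [J C O F object] + [P J]
  take A:  [A I D H Q O F object] + [J C O F object] + [J]
  take I:  [I D H Q O F object] + [J C O F object] + [J]
  take D:  [D H Q O F object] + [J C O F object] + [J]
  take H:  [H Q O F object] + [J C O F object] + [J]
  take Q:  [Q O F object] + [J C O F object] + [J]
  take J:  [O F object] + [J C O F object] + [J]
  take C:  [O F object] + [C O F object]
  take O:  [O F object] + [O F object]
  take F:  [F object] + [F object]
  take object:  [object] + [object]
MRO: B P A I D H Q J C O F object
setup is defined in: B, J. First along the MRO is B.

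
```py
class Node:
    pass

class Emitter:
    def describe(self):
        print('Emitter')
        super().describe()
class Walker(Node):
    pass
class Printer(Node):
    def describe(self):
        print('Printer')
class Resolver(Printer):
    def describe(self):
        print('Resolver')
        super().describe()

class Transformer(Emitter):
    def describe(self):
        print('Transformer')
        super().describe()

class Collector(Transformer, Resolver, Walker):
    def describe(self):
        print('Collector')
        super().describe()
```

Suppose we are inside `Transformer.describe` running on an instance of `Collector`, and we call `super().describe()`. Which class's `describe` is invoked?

L[Collector] = Collector + merge(L[Transformer], L[Resolver], L[Walker], [Transformer Resolver Walker])
  take Transformer:  [Transformer Emitter object] + [Resolver Printer Node object] + [Walker Node object] + [Transformer Resolver Walker]
  take Emitter:  [Emitter object] + [Resolver Printer Node object] + [Walker Node object] + [Resolver Walker]
  take Resolver:  [object] + [Resolver Printer Node object] + [Walker Node object] + [Resolver Walker]
  take Printer:  [object] + [Printer Node object] + [Walker Node object] + [Walker]
  take Walker:  [object] + [Node object] + [Walker Node object] + [Walker]
  take Node:  [object] + [Node object] + [Node object]
  take object:  [object] + [object] + [object]
MRO: Collector Transformer Emitter Resolver Printer Walker Node object
super() in Transformer.describe on a Collector instance goes to the class after Transformer in Collector's MRO: Emitter.

Emitter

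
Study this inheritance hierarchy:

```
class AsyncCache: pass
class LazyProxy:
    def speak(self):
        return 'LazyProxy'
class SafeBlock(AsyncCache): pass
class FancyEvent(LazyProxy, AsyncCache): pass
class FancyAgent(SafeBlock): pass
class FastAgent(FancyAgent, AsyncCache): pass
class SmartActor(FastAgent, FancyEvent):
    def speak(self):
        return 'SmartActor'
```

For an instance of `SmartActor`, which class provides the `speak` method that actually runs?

L[SmartActor] = SmartActor + merge(L[FastAgent], L[FancyEvent], [FastAgent FancyEvent])
  take FastAgent:  [FastAgent FancyAgent SafeBlock AsyncCache object] + [FancyEvent LazyProxy AsyncCache object] + [FastAgent FancyEvent]
  take FancyAgent:  [FancyAgent SafeBlock AsyncCache object] + [FancyEvent LazyProxy AsyncCache object] + [FancyEvent]
  take SafeBlock:  [SafeBlock AsyncCache object] + [FancyEvent LazyProxy AsyncCache object] + [FancyEvent]
  take FancyEvent:  [AsyncCache object] + [FancyEvent LazyProxy AsyncCache object] + [FancyEvent]
  take LazyProxy:  [AsyncCache object] + [LazyProxy AsyncCache object]
  take AsyncCache:  [AsyncCache object] + [AsyncCache object]
  take object:  [object] + [object]
MRO: SmartActor FastAgent FancyAgent SafeBlock FancyEvent LazyProxy AsyncCache object
speak is defined in: LazyProxy, SmartActor. First along the MRO is SmartActor.

SmartActor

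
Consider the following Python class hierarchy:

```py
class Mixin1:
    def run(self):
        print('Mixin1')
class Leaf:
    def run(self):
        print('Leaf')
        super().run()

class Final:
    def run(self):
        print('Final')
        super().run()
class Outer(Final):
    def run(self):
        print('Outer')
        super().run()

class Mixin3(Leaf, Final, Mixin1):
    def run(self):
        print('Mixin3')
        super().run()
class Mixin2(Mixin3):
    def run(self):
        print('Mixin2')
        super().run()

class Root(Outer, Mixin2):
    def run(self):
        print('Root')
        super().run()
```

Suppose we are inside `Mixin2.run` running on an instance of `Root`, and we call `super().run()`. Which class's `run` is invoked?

L[Root] = Root + merge(L[Outer], L[Mixin2], [Outer Mixin2])
  take Outer:  [Outer Final object] + [Mixin2 Mixin3 Leaf Final Mixin1 object] + [Outer Mixin2]
  take Mixin2:  [Final object] + [Mixin2 Mixin3 Leaf Final Mixin1 object] + [Mixin2]
  take Mixin3:  [Final object] + [Mixin3 Leaf Final Mixin1 object]
  take Leaf:  [Final object] + [Leaf Final Mixin1 object]
  take Final:  [Final object] + [Final Mixin1 object]
  take Mixin1:  [object] + [Mixin1 object]
  take object:  [object] + [object]
MRO: Root Outer Mixin2 Mixin3 Leaf Final Mixin1 object
super() in Mixin2.run on a Root instance goes to the class after Mixin2 in Root's MRO: Mixin3.

Mixin3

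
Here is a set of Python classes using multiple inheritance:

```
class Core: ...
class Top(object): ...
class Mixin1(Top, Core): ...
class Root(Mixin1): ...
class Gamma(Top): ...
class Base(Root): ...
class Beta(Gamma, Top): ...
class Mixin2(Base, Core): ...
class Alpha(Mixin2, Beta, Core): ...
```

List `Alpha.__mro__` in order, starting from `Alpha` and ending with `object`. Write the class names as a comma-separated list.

L[Alpha] = Alpha + merge(L[Mixin2], L[Beta], L[Core], [Mixin2 Beta Core])
  take Mixin2:  [Mixin2 Base Root Mixin1 Top Core object] + [Beta Gamma Top object] + [Core object] + [Mixin2 Beta Core]
  take Base:  [Base Root Mixin1 Top Core object] + [Beta Gamma Top object] + [Core object] + [Beta Core]
  take Root:  [Root Mixin1 Top Core object] + [Beta Gamma Top object] + [Core object] + [Beta Core]
  take Mixin1:  [Mixin1 Top Core object] + [Beta Gamma Top object] + [Core object] + [Beta Core]
  take Beta:  [Top Core object] + [Beta Gamma Top object] + [Core object] + [Beta Core]
  take Gamma:  [Top Core object] + [Gamma Top object] + [Core object] + [Core]
  take Top:  [Top Core object] + [Top object] + [Core object] + [Core]
  take Core:  [Core object] + [object] + [Core object] + [Core]
  take object:  [object] + [object] + [object]

Alpha, Mixin2, Base, Root, Mixin1, Beta, Gamma, Top, Core, object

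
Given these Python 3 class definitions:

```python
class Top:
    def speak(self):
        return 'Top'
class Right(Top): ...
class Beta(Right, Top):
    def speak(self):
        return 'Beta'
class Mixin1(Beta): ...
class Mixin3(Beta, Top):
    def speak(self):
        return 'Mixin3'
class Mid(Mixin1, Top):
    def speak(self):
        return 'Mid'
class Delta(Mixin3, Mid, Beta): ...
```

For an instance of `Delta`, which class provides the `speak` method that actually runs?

L[Delta] = Delta + merge(L[Mixin3], L[Mid], L[Beta], [Mixin3 Mid Beta])
  take Mixin3:  [Mixin3 Beta Right Top object] + [Mid Mixin1 Beta Right Top object] + [Beta Right Top object] + [Mixin3 Mid Beta]
  take Mid:  [Beta Right Top object] + [Mid Mixin1 Beta Right Top object] + [Beta Right Top object] + [Mid Beta]
  take Mixin1:  [Beta Right Top object] + [Mixin1 Beta Right Top object] + [Beta Right Top object] + [Beta]
  take Beta:  [Beta Right Top object] + [Beta Right Top object] + [Beta Right Top object] + [Beta]
  take Right:  [Right Top object] + [Right Top object] + [Right Top object]
  take Top:  [Top object] + [Top object] + [Top object]
  take object:  [object] + [object] + [object]
MRO: Delta Mixin3 Mid Mixin1 Beta Right Top object
speak is defined in: Beta, Mid, Mixin3, Top. First along the MRO is Mixin3.

Mixin3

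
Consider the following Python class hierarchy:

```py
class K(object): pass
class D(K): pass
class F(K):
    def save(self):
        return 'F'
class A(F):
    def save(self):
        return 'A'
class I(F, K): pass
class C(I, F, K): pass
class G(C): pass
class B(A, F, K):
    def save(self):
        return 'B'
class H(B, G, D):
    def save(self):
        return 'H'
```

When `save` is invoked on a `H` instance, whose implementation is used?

H

L[H] = H + merge(L[B], L[G], L[D], [B G D])
  take B:  [B A F K object] + [G C I F K object] + [D K object] + [B G D]
  take A:  [A F K object] + [G C I F K object] + [D K object] + [G D]
  take G:  [F K object] + [G C I F K object] + [D K object] + [G D]
  take C:  [F K object] + [C I F K object] + [D K object] + [D]
  take I:  [F K object] + [I F K object] + [D K object] + [D]
  take F:  [F K object] + [F K object] + [D K object] + [D]
  take D:  [K object] + [K object] + [D K object] + [D]
  take K:  [K object] + [K object] + [K object]
  take object:  [object] + [object] + [object]
MRO: H B A G C I F D K object
save is defined in: A, B, F, H. First along the MRO is H.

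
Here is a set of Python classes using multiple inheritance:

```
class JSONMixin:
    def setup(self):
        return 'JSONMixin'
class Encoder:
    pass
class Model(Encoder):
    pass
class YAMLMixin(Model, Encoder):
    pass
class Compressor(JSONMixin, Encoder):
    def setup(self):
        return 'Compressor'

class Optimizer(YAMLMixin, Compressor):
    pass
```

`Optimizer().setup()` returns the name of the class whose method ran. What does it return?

Compressor

L[Optimizer] = Optimizer + merge(L[YAMLMixin], L[Compressor], [YAMLMixin Compressor])
  take YAMLMixin:  [YAMLMixin Model Encoder object] + [Compressor JSONMixin Encoder object] + [YAMLMixin Compressor]
  take Model:  [Model Encoder object] + [Compressor JSONMixin Encoder object] + [Compressor]
  take Compressor:  [Encoder object] + [Compressor JSONMixin Encoder object] + [Compressor]
  take JSONMixin:  [Encoder object] + [JSONMixin Encoder object]
  take Encoder:  [Encoder object] + [Encoder object]
  take object:  [object] + [object]
MRO: Optimizer YAMLMixin Model Compressor JSONMixin Encoder object
setup is defined in: Compressor, JSONMixin. First along the MRO is Compressor.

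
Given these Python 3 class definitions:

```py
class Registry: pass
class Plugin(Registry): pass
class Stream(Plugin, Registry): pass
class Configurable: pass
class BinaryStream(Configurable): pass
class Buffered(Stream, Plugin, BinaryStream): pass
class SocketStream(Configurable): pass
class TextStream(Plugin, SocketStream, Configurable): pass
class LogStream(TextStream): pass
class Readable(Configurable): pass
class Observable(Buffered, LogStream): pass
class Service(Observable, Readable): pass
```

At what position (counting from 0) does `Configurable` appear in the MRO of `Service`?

L[Service] = Service + merge(L[Observable], L[Readable], [Observable Readable])
  take Observable:  [Observable Buffered Stream LogStream TextStream Plugin Registry BinaryStream SocketStream Configurable object] + [Readable Configurable object] + [Observable Readable]
  take Buffered:  [Buffered Stream LogStream TextStream Plugin Registry BinaryStream SocketStream Configurable object] + [Readable Configurable object] + [Readable]
  take Stream:  [Stream LogStream TextStream Plugin Registry BinaryStream SocketStream Configurable object] + [Readable Configurable object] + [Readable]
  take LogStream:  [LogStream TextStream Plugin Registry BinaryStream SocketStream Configurable object] + [Readable Configurable object] + [Readable]
  take TextStream:  [TextStream Plugin Registry BinaryStream SocketStream Configurable object] + [Readable Configurable object] + [Readable]
  take Plugin:  [Plugin Registry BinaryStream SocketStream Configurable object] + [Readable Configurable object] + [Readable]
  take Registry:  [Registry BinaryStream SocketStream Configurable object] + [Readable Configurable object] + [Readable]
  take BinaryStream:  [BinaryStream SocketStream Configurable object] + [Readable Configurable object] + [Readable]
  take SocketStream:  [SocketStream Configurable object] + [Readable Configurable object] + [Readable]
  take Readable:  [Configurable object] + [Readable Configurable object] + [Readable]
  take Configurable:  [Configurable object] + [Configurable object]
  take object:  [object] + [object]
MRO: Service Observable Buffered Stream LogStream TextStream Plugin Registry BinaryStream SocketStream Readable Configurable object
Configurable sits at index 11.

11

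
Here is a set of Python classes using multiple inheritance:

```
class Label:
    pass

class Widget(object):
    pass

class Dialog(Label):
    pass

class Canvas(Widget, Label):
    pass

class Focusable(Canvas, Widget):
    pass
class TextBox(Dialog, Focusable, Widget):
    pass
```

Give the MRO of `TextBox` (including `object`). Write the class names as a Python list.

[TextBox, Dialog, Focusable, Canvas, Widget, Label, object]

L[TextBox] = TextBox + merge(L[Dialog], L[Focusable], L[Widget], [Dialog Focusable Widget])
  take Dialog:  [Dialog Label object] + [Focusable Canvas Widget Label object] + [Widget object] + [Dialog Focusable Widget]
  take Focusable:  [Label object] + [Focusable Canvas Widget Label object] + [Widget object] + [Focusable Widget]
  take Canvas:  [Label object] + [Canvas Widget Label object] + [Widget object] + [Widget]
  take Widget:  [Label object] + [Widget Label object] + [Widget object] + [Widget]
  take Label:  [Label object] + [Label object] + [object]
  take object:  [object] + [object] + [object]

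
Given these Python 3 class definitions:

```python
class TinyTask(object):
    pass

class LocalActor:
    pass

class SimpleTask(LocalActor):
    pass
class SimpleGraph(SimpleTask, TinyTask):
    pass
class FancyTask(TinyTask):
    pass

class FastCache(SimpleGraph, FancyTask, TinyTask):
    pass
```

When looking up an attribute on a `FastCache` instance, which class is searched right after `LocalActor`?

FancyTask

L[FastCache] = FastCache + merge(L[SimpleGraph], L[FancyTask], L[TinyTask], [SimpleGraph FancyTask TinyTask])
  take SimpleGraph:  [SimpleGraph SimpleTask LocalActor TinyTask object] + [FancyTask TinyTask object] + [TinyTask object] + [SimpleGraph FancyTask TinyTask]
  take SimpleTask:  [SimpleTask LocalActor TinyTask object] + [FancyTask TinyTask object] + [TinyTask object] + [FancyTask TinyTask]
  take LocalActor:  [LocalActor TinyTask object] + [FancyTask TinyTask object] + [TinyTask object] + [FancyTask TinyTask]
  take FancyTask:  [TinyTask object] + [FancyTask TinyTask object] + [TinyTask object] + [FancyTask TinyTask]
  take TinyTask:  [TinyTask object] + [TinyTask object] + [TinyTask object] + [TinyTask]
  take object:  [object] + [object] + [object]
MRO: FastCache SimpleGraph SimpleTask LocalActor FancyTask TinyTask object
LocalActor is at position 3; next is FancyTask.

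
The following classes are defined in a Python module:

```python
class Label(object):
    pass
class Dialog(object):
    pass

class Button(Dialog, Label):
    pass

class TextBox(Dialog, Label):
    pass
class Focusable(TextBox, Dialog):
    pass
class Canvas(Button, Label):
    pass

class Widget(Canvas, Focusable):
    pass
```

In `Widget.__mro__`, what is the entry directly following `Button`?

L[Widget] = Widget + merge(L[Canvas], L[Focusable], [Canvas Focusable])
  take Canvas:  [Canvas Button Dialog Label object] + [Focusable TextBox Dialog Label object] + [Canvas Focusable]
  take Button:  [Button Dialog Label object] + [Focusable TextBox Dialog Label object] + [Focusable]
  take Focusable:  [Dialog Label object] + [Focusable TextBox Dialog Label object] + [Focusable]
  take TextBox:  [Dialog Label object] + [TextBox Dialog Label object]
  take Dialog:  [Dialog Label object] + [Dialog Label object]
  take Label:  [Label object] + [Label object]
  take object:  [object] + [object]
MRO: Widget Canvas Button Focusable TextBox Dialog Label object
Button is at position 2; next is Focusable.

Focusable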